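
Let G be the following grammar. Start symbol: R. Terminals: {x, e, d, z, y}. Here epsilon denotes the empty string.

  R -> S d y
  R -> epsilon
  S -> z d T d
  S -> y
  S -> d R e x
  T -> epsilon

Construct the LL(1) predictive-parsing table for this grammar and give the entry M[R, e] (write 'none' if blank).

FIRST(S): from S->z d T d we get {z}; from S->y we get {y}; from S->d R e x we get {d}. So FIRST(S) = {d, y, z}.
FIRST(T): from T->epsilon we get {epsilon}. So FIRST(T) = {epsilon}.
FIRST(R): from R->S d y we get {d, y, z}; from R->epsilon we get {epsilon}. So FIRST(R) = {epsilon, d, y, z}.
FOLLOW(R) includes $ since R is the start symbol.
FOLLOW(R): in S->d R e x, R is followed by e x with FIRST {e}. Thus FOLLOW(R) = {$, e}.
For R -> S d y: FIRST(S d y) = {d, y, z}, so it goes in M[R, t] for t ∈ {d, y, z}.
For R -> epsilon: FIRST(epsilon) = {epsilon}, so it goes in M[R, t] for t ∈ {}; since epsilon ∈ FIRST, also for every t ∈ FOLLOW(R) = {$, e}.

R -> epsilon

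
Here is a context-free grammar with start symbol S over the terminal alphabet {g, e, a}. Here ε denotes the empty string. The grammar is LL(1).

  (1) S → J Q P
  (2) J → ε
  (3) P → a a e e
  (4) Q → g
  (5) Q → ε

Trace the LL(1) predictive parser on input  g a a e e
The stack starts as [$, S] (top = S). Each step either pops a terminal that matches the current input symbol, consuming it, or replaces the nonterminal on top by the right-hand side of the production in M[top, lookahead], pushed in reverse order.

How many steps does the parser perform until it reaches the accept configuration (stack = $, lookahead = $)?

9

     Stack      Input        Action
  1  $ S        g a a e e $  expand S → J Q P
  2  $ P Q J    g a a e e $  expand J → ε
  3  $ P Q      g a a e e $  expand Q → g
  4  $ P g      g a a e e $  match g
  5  $ P        a a e e $    expand P → a a e e
  6  $ e e a a  a a e e $    match a
  7  $ e e a    a e e $      match a
  8  $ e e      e e $        match e
  9  $ e        e $          match e
Accept reached after 9 steps.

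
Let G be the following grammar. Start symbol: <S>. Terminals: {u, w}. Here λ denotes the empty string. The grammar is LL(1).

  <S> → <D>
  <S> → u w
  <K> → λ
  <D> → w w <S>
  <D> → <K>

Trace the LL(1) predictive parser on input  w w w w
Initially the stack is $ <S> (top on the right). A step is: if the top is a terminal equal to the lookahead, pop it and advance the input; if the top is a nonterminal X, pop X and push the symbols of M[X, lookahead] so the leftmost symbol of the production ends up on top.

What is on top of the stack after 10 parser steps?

      Stack      Input      Action
   1  $ <S>      w w w w $  expand <S> → <D>
   2  $ <D>      w w w w $  expand <D> → w w <S>
   3  $ <S> w w  w w w w $  match w
   4  $ <S> w    w w w $    match w
   5  $ <S>      w w $      expand <S> → <D>
   6  $ <D>      w w $      expand <D> → w w <S>
   7  $ <S> w w  w w $      match w
   8  $ <S> w    w $        match w
   9  $ <S>      $          expand <S> → <D>
  10  $ <D>      $          expand <D> → <K>
Stack after step 10: $ <K> (top = <K>).

<K>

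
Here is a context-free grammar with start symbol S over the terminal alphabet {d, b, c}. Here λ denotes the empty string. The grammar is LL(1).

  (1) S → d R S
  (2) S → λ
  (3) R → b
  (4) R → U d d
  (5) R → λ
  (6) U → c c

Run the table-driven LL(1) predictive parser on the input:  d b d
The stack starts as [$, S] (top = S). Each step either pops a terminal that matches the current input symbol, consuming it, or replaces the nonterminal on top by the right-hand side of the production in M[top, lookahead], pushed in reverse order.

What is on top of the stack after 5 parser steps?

d

step 1: stack=$ S  input=d b d $  — expand S → d R S
step 2: stack=$ S R d  input=d b d $  — match d
step 3: stack=$ S R  input=b d $  — expand R → b
step 4: stack=$ S b  input=b d $  — match b
step 5: stack=$ S  input=d $  — expand S → d R S
Stack after step 5: $ S R d (top = d).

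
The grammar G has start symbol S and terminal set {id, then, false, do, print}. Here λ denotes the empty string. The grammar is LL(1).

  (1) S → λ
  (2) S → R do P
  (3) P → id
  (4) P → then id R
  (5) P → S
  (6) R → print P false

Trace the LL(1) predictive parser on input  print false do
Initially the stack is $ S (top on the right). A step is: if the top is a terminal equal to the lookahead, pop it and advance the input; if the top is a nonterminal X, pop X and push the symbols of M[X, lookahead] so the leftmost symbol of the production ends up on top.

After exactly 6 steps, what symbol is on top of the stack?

do

     Stack                 Input             Action
  1  $ S                   print false do $  expand S → R do P
  2  $ P do R              print false do $  expand R → print P false
  3  $ P do false P print  print false do $  match print
  4  $ P do false P        false do $        expand P → S
  5  $ P do false S        false do $        expand S → λ
  6  $ P do false          false do $        match false
Stack after step 6: $ P do (top = do).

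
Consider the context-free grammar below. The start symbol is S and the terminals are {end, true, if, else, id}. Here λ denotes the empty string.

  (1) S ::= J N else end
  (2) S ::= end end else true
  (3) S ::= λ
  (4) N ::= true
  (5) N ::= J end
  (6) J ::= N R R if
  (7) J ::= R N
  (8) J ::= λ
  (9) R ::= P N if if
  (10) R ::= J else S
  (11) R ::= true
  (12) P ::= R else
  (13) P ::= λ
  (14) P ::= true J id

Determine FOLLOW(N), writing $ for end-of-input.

{else, end, id, if, true}

FIRST(S): from S::=J N else end we get {else, end, true}; from S::=end end else true we get {end}; from S::=λ we get {λ}. So FIRST(S) = {λ, else, end, true}.
FIRST(N): from N::=true we get {true}; from N::=J end we get {else, end, true}. So FIRST(N) = {else, end, true}.
FIRST(J): from J::=N R R if we get {else, end, true}; from J::=R N we get {else, end, true}; from J::=λ we get {λ}. So FIRST(J) = {λ, else, end, true}.
FIRST(R): from R::=P N if if we get {else, end, true}; from R::=J else S we get {else, end, true}; from R::=true we get {true}. So FIRST(R) = {else, end, true}.
FIRST(P): from P::=R else we get {else, end, true}; from P::=λ we get {λ}; from P::=true J id we get {true}. So FIRST(P) = {λ, else, end, true}.
FOLLOW(S) includes $ since S is the start symbol.
FOLLOW(J): in S::=J N else end, J is followed by N else end with FIRST {else, end, true}; in N::=J end, J is followed by end with FIRST {end}; in R::=J else S, J is followed by else S with FIRST {else}; in P::=true J id, J is followed by id with FIRST {id}. Thus FOLLOW(J) = {else, end, id, true}.
FOLLOW(N): in S::=J N else end, N is followed by else end with FIRST {else}; in J::=N R R if, N is followed by R R if with FIRST {else, end, true}; in J::=R N, the suffix after N is empty, so FOLLOW(N) ⊇ FOLLOW(J) = {else, end, id, true}; in R::=P N if if, N is followed by if if with FIRST {if}. Thus FOLLOW(N) = {else, end, id, if, true}.
FOLLOW(R): in J::=N R R if (occurrence 1), R is followed by R if with FIRST {else, end, true}; in J::=N R R if (occurrence 2), R is followed by if with FIRST {if}; in J::=R N, R is followed by N with FIRST {else, end, true}; in P::=R else, R is followed by else with FIRST {else}. Thus FOLLOW(R) = {else, end, if, true}.
FOLLOW(S): in R::=J else S, the suffix after S is empty, so FOLLOW(S) ⊇ FOLLOW(R) = {else, end, if, true}. Thus FOLLOW(S) = {$, else, end, if, true}.
FOLLOW(P): in R::=P N if if, P is followed by N if if with FIRST {else, end, true}. Thus FOLLOW(P) = {else, end, true}.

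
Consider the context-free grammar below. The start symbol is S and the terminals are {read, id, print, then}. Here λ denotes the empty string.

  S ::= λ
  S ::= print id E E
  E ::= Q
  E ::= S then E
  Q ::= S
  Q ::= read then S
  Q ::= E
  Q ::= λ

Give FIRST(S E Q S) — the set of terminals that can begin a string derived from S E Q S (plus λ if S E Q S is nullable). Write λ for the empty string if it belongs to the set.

{λ, print, read, then}

FIRST(S) = {λ, print}
FIRST(E) = {λ, print, read, then}  (via Q, S then E)
FIRST(Q) = {λ, print, read, then}  (via S, E)
FIRST(S E Q S): take FIRST of each symbol in turn, carrying on past any symbol whose FIRST contains λ; result {λ, print, read, then}.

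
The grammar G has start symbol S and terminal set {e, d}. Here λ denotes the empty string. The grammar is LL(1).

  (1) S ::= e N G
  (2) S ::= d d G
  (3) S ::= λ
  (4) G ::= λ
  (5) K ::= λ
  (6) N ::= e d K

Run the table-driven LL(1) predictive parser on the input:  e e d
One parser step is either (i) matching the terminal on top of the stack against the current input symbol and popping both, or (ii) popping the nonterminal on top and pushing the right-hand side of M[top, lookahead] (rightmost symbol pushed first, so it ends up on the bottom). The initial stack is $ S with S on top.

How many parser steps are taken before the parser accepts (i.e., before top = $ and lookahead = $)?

7

step 1: stack=$ S  input=e e d $  — expand S ::= e N G
step 2: stack=$ G N e  input=e e d $  — match e
step 3: stack=$ G N  input=e d $  — expand N ::= e d K
step 4: stack=$ G K d e  input=e d $  — match e
step 5: stack=$ G K d  input=d $  — match d
step 6: stack=$ G K  input=$  — expand K ::= λ
step 7: stack=$ G  input=$  — expand G ::= λ
Accept reached after 7 steps.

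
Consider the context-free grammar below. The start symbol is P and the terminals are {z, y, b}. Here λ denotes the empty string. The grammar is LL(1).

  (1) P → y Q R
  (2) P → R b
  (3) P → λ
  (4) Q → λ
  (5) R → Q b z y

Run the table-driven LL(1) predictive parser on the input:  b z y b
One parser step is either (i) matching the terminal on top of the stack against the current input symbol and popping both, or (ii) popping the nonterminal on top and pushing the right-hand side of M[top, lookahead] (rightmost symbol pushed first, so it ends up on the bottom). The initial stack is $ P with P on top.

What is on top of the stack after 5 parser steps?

y

     Stack        Input      Action
  1  $ P          b z y b $  expand P → R b
  2  $ b R        b z y b $  expand R → Q b z y
  3  $ b y z b Q  b z y b $  expand Q → λ
  4  $ b y z b    b z y b $  match b
  5  $ b y z      z y b $    match z
Stack after step 5: $ b y (top = y).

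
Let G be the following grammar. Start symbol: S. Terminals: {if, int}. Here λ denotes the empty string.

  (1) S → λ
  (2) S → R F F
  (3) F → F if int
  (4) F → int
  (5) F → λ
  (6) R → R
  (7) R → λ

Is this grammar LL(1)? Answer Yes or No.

No

FIRST(S) = {λ, if, int}
FIRST(F) = {λ, if, int}
FIRST(R) = {λ}
FOLLOW(S) = {$}
FOLLOW(F) = {$, if, int}
FOLLOW(R) = {$, if, int}
Cell M[F, if] receives both F → F if int and F → λ — the grammar is not LL(1).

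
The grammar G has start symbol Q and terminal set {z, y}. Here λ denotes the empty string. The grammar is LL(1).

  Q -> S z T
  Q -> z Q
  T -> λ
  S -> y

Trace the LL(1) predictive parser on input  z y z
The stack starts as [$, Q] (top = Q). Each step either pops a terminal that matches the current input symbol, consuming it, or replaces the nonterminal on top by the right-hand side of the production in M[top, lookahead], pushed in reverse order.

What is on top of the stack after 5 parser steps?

z

     Stack    Input    Action
  1  $ Q      z y z $  expand Q -> z Q
  2  $ Q z    z y z $  match z
  3  $ Q      y z $    expand Q -> S z T
  4  $ T z S  y z $    expand S -> y
  5  $ T z y  y z $    match y
Stack after step 5: $ T z (top = z).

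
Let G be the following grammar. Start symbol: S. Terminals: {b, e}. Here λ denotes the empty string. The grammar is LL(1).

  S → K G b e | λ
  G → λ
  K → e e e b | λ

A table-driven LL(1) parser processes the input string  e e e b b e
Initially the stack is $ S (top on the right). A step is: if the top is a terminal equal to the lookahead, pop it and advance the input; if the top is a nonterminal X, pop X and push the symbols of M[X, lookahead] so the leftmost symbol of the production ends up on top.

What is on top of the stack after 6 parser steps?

G

     Stack            Input          Action
  1  $ S              e e e b b e $  expand S → K G b e
  2  $ e b G K        e e e b b e $  expand K → e e e b
  3  $ e b G b e e e  e e e b b e $  match e
  4  $ e b G b e e    e e b b e $    match e
  5  $ e b G b e      e b b e $      match e
  6  $ e b G b        b b e $        match b
Stack after step 6: $ e b G (top = G).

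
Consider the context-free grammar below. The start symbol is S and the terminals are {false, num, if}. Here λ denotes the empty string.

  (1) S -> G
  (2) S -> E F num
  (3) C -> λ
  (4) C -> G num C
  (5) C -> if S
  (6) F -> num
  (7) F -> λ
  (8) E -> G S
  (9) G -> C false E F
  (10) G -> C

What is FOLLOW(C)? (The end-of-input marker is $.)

FIRST(F): from F->num we get {num}; from F->λ we get {λ}. So FIRST(F) = {λ, num}.
FIRST(S): from S->G we get {λ, false, if, num}; from S->E F num we get {false, if, num}. So FIRST(S) = {λ, false, if, num}.
FIRST(C): from C->λ we get {λ}; from C->G num C we get {false, if, num}; from C->if S we get {if}. So FIRST(C) = {λ, false, if, num}.
FIRST(G): from G->C false E F we get {false, if, num}; from G->C we get {λ, false, if, num}. So FIRST(G) = {λ, false, if, num}.
FIRST(E): from E->G S we get {λ, false, if, num}. So FIRST(E) = {λ, false, if, num}.
FOLLOW(S) includes $ since S is the start symbol.
FOLLOW(S): in C->if S, the suffix after S is empty, so FOLLOW(S) ⊇ FOLLOW(C) = {$, false, if, num}; in E->G S, the suffix after S is empty, so FOLLOW(S) ⊇ FOLLOW(E) = {$, false, if, num}. Thus FOLLOW(S) = {$, false, if, num}.
FOLLOW(C): in C->G num C, the suffix after C is empty (adds nothing new); in G->C false E F, C is followed by false E F with FIRST {false}; in G->C, the suffix after C is empty, so FOLLOW(C) ⊇ FOLLOW(G) = {$, false, if, num}. Thus FOLLOW(C) = {$, false, if, num}.
FOLLOW(F): in S->E F num, F is followed by num with FIRST {num}; in G->C false E F, the suffix after F is empty, so FOLLOW(F) ⊇ FOLLOW(G) = {$, false, if, num}. Thus FOLLOW(F) = {$, false, if, num}.
FOLLOW(E): in S->E F num, E is followed by F num with FIRST {num}; in G->C false E F, E is followed by F with FIRST {λ, num}; in G->C false E F, the suffix after E is nullable, so FOLLOW(E) ⊇ FOLLOW(G) = {$, false, if, num}. Thus FOLLOW(E) = {$, false, if, num}.
FOLLOW(G): in S->G, the suffix after G is empty, so FOLLOW(G) ⊇ FOLLOW(S) = {$, false, if, num}; in C->G num C, G is followed by num C with FIRST {num}; in E->G S, G is followed by S with FIRST {λ, false, if, num}; in E->G S, the suffix after G is nullable, so FOLLOW(G) ⊇ FOLLOW(E) = {$, false, if, num}. Thus FOLLOW(G) = {$, false, if, num}.

{$, false, if, num}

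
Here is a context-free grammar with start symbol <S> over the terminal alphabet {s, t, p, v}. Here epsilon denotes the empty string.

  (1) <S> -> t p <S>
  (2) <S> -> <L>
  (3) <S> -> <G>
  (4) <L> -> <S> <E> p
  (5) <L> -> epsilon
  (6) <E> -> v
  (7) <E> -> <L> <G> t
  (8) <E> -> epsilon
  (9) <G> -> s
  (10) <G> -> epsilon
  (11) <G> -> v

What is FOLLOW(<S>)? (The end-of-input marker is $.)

{$, p, s, t, v}

FIRST(<G>) = {epsilon, s, v}
FIRST(<S>) = {epsilon, p, s, t, v}  (via <L>, <G>)
FIRST(<L>) = {epsilon, p, s, t, v}  (via <S> <E> p)
FIRST(<E>) = {epsilon, p, s, t, v}  (via <L> <G> t)
FOLLOW(<S>) includes $ since <S> is the start symbol.
FOLLOW(<S>): in <S>->t p <S>, the suffix after <S> is empty (adds nothing new); in <L>-><S> <E> p, <S> is followed by <E> p with FIRST {p, s, t, v}. Thus FOLLOW(<S>) = {$, p, s, t, v}.
FOLLOW(<L>): in <S>-><L>, the suffix after <L> is empty, so FOLLOW(<L>) ⊇ FOLLOW(<S>) = {$, p, s, t, v}; in <E>-><L> <G> t, <L> is followed by <G> t with FIRST {s, t, v}. Thus FOLLOW(<L>) = {$, p, s, t, v}.
FOLLOW(<E>): in <L>-><S> <E> p, <E> is followed by p with FIRST {p}. Thus FOLLOW(<E>) = {p}.
FOLLOW(<G>): in <S>-><G>, the suffix after <G> is empty, so FOLLOW(<G>) ⊇ FOLLOW(<S>) = {$, p, s, t, v}; in <E>-><L> <G> t, <G> is followed by t with FIRST {t}. Thus FOLLOW(<G>) = {$, p, s, t, v}.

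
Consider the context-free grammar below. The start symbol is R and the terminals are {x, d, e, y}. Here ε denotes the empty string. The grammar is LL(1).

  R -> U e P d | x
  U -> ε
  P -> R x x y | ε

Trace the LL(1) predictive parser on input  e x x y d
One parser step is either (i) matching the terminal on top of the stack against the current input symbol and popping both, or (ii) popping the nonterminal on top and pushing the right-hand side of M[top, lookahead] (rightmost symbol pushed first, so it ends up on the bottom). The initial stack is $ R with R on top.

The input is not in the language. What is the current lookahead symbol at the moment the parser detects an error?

y

step 1: stack=$ R  input=e x x y d $  — expand R -> U e P d
step 2: stack=$ d P e U  input=e x x y d $  — expand U -> ε
step 3: stack=$ d P e  input=e x x y d $  — match e
step 4: stack=$ d P  input=x x y d $  — expand P -> R x x y
step 5: stack=$ d y x x R  input=x x y d $  — expand R -> x
step 6: stack=$ d y x x x  input=x x y d $  — match x
step 7: stack=$ d y x x  input=x y d $  — match x
step 8: stack=$ d y x  input=y d $  — error: top is terminal x but lookahead is y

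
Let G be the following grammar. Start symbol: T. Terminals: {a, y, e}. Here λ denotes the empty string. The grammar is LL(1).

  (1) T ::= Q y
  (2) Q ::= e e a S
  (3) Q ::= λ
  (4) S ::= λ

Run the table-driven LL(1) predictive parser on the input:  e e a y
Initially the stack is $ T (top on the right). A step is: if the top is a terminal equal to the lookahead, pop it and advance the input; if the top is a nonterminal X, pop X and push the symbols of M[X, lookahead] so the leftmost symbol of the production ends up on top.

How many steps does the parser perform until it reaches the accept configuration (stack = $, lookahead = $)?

     Stack        Input      Action
  1  $ T          e e a y $  expand T ::= Q y
  2  $ y Q        e e a y $  expand Q ::= e e a S
  3  $ y S a e e  e e a y $  match e
  4  $ y S a e    e a y $    match e
  5  $ y S a      a y $      match a
  6  $ y S        y $        expand S ::= λ
  7  $ y          y $        match y
Accept reached after 7 steps.

7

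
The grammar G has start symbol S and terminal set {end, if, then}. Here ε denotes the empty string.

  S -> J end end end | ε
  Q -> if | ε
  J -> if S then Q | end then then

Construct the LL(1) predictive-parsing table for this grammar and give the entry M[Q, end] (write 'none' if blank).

Q -> ε

FIRST(Q): from Q->if we get {if}; from Q->ε we get {ε}. So FIRST(Q) = {ε, if}.
FIRST(J): from J->if S then Q we get {if}; from J->end then then we get {end}. So FIRST(J) = {end, if}.
FIRST(S): from S->J end end end we get {end, if}; from S->ε we get {ε}. So FIRST(S) = {ε, end, if}.
FOLLOW(S) includes $ since S is the start symbol.
FOLLOW(J): in S->J end end end, J is followed by end end end with FIRST {end}. Thus FOLLOW(J) = {end}.
FOLLOW(Q): in J->if S then Q, the suffix after Q is empty, so FOLLOW(Q) ⊇ FOLLOW(J) = {end}. Thus FOLLOW(Q) = {end}.
For Q -> if: FIRST(if) = {if}, so it goes in M[Q, t] for t ∈ {if}.
For Q -> ε: FIRST(ε) = {ε}, so it goes in M[Q, t] for t ∈ {}; since ε ∈ FIRST, also for every t ∈ FOLLOW(Q) = {end}.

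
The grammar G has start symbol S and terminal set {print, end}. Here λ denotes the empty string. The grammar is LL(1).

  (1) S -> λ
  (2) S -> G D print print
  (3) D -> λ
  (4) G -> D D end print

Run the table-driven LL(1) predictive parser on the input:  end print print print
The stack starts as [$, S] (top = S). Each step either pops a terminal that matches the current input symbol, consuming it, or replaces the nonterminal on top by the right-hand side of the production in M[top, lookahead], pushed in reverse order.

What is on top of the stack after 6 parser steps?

step 1: stack=$ S  input=end print print print $  — expand S -> G D print print
step 2: stack=$ print print D G  input=end print print print $  — expand G -> D D end print
step 3: stack=$ print print D print end D D  input=end print print print $  — expand D -> λ
step 4: stack=$ print print D print end D  input=end print print print $  — expand D -> λ
step 5: stack=$ print print D print end  input=end print print print $  — match end
step 6: stack=$ print print D print  input=print print print $  — match print
Stack after step 6: $ print print D (top = D).

D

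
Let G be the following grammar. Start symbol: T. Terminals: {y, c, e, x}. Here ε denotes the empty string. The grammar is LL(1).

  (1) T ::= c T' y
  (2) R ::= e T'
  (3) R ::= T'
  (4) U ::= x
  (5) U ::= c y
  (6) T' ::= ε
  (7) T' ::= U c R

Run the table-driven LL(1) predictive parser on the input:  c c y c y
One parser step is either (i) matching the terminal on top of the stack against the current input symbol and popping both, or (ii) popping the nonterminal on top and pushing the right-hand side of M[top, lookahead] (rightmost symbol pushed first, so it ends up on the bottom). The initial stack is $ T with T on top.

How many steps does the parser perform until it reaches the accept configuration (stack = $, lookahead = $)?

      Stack        Input        Action
   1  $ T          c c y c y $  expand T ::= c T' y
   2  $ y T' c     c c y c y $  match c
   3  $ y T'       c y c y $    expand T' ::= U c R
   4  $ y R c U    c y c y $    expand U ::= c y
   5  $ y R c y c  c y c y $    match c
   6  $ y R c y    y c y $      match y
   7  $ y R c      c y $        match c
   8  $ y R        y $          expand R ::= T'
   9  $ y T'       y $          expand T' ::= ε
  10  $ y          y $          match y
Accept reached after 10 steps.

10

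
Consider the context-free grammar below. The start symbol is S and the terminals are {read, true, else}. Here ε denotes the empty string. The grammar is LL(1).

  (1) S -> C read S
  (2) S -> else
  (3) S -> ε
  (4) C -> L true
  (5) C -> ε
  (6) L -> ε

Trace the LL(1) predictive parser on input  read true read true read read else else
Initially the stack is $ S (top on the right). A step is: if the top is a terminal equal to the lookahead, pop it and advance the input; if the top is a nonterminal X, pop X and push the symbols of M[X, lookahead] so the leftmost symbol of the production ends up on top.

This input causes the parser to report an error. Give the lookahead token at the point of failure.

else

      Stack            Input                                      Action
   1  $ S              read true read true read read else else $  expand S -> C read S
   2  $ S read C       read true read true read read else else $  expand C -> ε
   3  $ S read         read true read true read read else else $  match read
   4  $ S              true read true read read else else $       expand S -> C read S
   5  $ S read C       true read true read read else else $       expand C -> L true
   6  $ S read true L  true read true read read else else $       expand L -> ε
   7  $ S read true    true read true read read else else $       match true
   8  $ S read         read true read read else else $            match read
   9  $ S              true read read else else $                 expand S -> C read S
  10  $ S read C       true read read else else $                 expand C -> L true
  11  $ S read true L  true read read else else $                 expand L -> ε
  12  $ S read true    true read read else else $                 match true
  13  $ S read         read read else else $                      match read
  14  $ S              read else else $                           expand S -> C read S
  15  $ S read C       read else else $                           expand C -> ε
  16  $ S read         read else else $                           match read
  17  $ S              else else $                                expand S -> else
  18  $ else           else else $                                match else
  19  $                else $                                     error: stack empty but input remains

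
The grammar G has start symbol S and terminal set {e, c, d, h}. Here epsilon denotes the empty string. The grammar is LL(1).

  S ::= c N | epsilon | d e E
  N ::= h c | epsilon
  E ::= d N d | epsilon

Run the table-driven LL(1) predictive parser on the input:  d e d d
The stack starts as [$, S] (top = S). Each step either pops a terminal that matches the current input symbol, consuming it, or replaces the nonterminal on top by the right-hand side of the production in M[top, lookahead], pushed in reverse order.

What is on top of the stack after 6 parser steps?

     Stack    Input      Action
  1  $ S      d e d d $  expand S ::= d e E
  2  $ E e d  d e d d $  match d
  3  $ E e    e d d $    match e
  4  $ E      d d $      expand E ::= d N d
  5  $ d N d  d d $      match d
  6  $ d N    d $        expand N ::= epsilon
Stack after step 6: $ d (top = d).

d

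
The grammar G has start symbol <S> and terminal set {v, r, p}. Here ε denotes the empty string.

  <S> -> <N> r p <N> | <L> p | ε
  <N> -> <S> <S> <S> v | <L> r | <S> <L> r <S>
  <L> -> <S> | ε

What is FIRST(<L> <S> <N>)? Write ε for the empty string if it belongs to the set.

{p, r, v}

FIRST(<S>) = {ε, p, r, v}  (via <N> r p <N>, <L> p)
FIRST(<L>) = {ε, p, r, v}  (via <S>)
FIRST(<N>) = {p, r, v}  (via <S> <S> <S> v, <L> r, <S> <L> r <S>)
FIRST(<L> <S> <N>): take FIRST of each symbol in turn, carrying on past any symbol whose FIRST contains ε; result {p, r, v}.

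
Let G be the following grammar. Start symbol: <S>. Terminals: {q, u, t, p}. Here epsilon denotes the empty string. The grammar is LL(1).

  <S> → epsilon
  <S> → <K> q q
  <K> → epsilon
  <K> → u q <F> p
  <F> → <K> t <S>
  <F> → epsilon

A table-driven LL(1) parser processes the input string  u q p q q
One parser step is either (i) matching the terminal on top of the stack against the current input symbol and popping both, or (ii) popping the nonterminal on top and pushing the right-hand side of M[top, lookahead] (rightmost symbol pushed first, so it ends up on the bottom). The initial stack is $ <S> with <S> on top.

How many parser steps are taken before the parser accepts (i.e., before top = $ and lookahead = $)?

step 1: stack=$ <S>  input=u q p q q $  — expand <S> → <K> q q
step 2: stack=$ q q <K>  input=u q p q q $  — expand <K> → u q <F> p
step 3: stack=$ q q p <F> q u  input=u q p q q $  — match u
step 4: stack=$ q q p <F> q  input=q p q q $  — match q
step 5: stack=$ q q p <F>  input=p q q $  — expand <F> → epsilon
step 6: stack=$ q q p  input=p q q $  — match p
step 7: stack=$ q q  input=q q $  — match q
step 8: stack=$ q  input=q $  — match q
Accept reached after 8 steps.

8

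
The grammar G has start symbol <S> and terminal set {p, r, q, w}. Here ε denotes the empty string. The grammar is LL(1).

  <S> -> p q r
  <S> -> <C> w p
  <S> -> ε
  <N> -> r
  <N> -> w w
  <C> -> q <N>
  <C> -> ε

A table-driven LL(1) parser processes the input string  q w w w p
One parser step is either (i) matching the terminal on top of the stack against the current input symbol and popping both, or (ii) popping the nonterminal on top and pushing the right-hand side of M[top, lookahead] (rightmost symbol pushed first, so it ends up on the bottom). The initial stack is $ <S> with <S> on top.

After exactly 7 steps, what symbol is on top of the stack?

step 1: stack=$ <S>  input=q w w w p $  — expand <S> -> <C> w p
step 2: stack=$ p w <C>  input=q w w w p $  — expand <C> -> q <N>
step 3: stack=$ p w <N> q  input=q w w w p $  — match q
step 4: stack=$ p w <N>  input=w w w p $  — expand <N> -> w w
step 5: stack=$ p w w w  input=w w w p $  — match w
step 6: stack=$ p w w  input=w w p $  — match w
step 7: stack=$ p w  input=w p $  — match w
Stack after step 7: $ p (top = p).

p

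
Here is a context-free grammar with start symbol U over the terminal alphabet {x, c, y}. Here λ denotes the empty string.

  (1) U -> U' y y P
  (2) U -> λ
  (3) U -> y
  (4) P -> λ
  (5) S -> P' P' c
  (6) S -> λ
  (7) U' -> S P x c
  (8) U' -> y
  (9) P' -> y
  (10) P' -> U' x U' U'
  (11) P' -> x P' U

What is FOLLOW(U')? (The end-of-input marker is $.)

{c, x, y}

FIRST(P) = {λ}
FIRST(U) = {λ, x, y}  (via U' y y P)
FIRST(S) = {λ, x, y}  (via P' P' c)
FIRST(U') = {x, y}  (via S P x c)
FIRST(P') = {x, y}  (via U' x U' U')
FOLLOW(U) includes $ since U is the start symbol.
FOLLOW(S): in U'->S P x c, S is followed by P x c with FIRST {x}. Thus FOLLOW(S) = {x}.
FOLLOW(P'): in S->P' P' c (occurrence 1), P' is followed by P' c with FIRST {x, y}; in S->P' P' c (occurrence 2), P' is followed by c with FIRST {c}; in P'->x P' U, P' is followed by U with FIRST {λ, x, y}; in P'->x P' U, the suffix after P' is nullable (adds nothing new). Thus FOLLOW(P') = {c, x, y}.
FOLLOW(U): in P'->x P' U, the suffix after U is empty, so FOLLOW(U) ⊇ FOLLOW(P') = {c, x, y}. Thus FOLLOW(U) = {$, c, x, y}.
FOLLOW(P): in U->U' y y P, the suffix after P is empty, so FOLLOW(P) ⊇ FOLLOW(U) = {$, c, x, y}; in U'->S P x c, P is followed by x c with FIRST {x}. Thus FOLLOW(P) = {$, c, x, y}.
FOLLOW(U'): in U->U' y y P, U' is followed by y y P with FIRST {y}; in P'->U' x U' U' (occurrence 1), U' is followed by x U' U' with FIRST {x}; in P'->U' x U' U' (occurrence 2), U' is followed by U' with FIRST {x, y}; in P'->U' x U' U' (occurrence 3), the suffix after U' is empty, so FOLLOW(U') ⊇ FOLLOW(P') = {c, x, y}. Thus FOLLOW(U') = {c, x, y}.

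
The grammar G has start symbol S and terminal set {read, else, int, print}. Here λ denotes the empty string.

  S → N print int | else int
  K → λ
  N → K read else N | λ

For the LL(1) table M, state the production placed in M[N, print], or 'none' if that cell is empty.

FIRST(K): from K→λ we get {λ}. So FIRST(K) = {λ}.
FIRST(N): from N→K read else N we get {read}; from N→λ we get {λ}. So FIRST(N) = {λ, read}.
FIRST(S): from S→N print int we get {print, read}; from S→else int we get {else}. So FIRST(S) = {else, print, read}.
FOLLOW(S) includes $ since S is the start symbol.
FOLLOW(N): in S→N print int, N is followed by print int with FIRST {print}; in N→K read else N, the suffix after N is empty (adds nothing new). Thus FOLLOW(N) = {print}.
For N → K read else N: FIRST(K read else N) = {read}, so it goes in M[N, t] for t ∈ {read}.
For N → λ: FIRST(λ) = {λ}, so it goes in M[N, t] for t ∈ {}; since λ ∈ FIRST, also for every t ∈ FOLLOW(N) = {print}.

N → λ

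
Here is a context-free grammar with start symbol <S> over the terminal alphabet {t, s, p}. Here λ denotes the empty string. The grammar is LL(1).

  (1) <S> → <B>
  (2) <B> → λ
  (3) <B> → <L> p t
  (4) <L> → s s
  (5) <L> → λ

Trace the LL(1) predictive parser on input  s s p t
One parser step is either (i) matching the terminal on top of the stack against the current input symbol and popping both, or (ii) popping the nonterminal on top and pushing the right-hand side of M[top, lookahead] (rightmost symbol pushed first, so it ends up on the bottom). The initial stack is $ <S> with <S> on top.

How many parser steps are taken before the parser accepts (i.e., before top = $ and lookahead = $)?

     Stack      Input      Action
  1  $ <S>      s s p t $  expand <S> → <B>
  2  $ <B>      s s p t $  expand <B> → <L> p t
  3  $ t p <L>  s s p t $  expand <L> → s s
  4  $ t p s s  s s p t $  match s
  5  $ t p s    s p t $    match s
  6  $ t p      p t $      match p
  7  $ t        t $        match t
Accept reached after 7 steps.

7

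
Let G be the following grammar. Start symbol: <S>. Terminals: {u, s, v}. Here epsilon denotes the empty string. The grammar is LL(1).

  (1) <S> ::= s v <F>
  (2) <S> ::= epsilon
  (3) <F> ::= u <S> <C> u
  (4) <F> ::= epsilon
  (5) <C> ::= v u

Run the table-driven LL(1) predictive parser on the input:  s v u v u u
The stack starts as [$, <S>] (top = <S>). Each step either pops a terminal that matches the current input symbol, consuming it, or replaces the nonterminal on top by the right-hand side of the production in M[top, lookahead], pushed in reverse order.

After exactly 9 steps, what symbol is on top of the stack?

step 1: stack=$ <S>  input=s v u v u u $  — expand <S> ::= s v <F>
step 2: stack=$ <F> v s  input=s v u v u u $  — match s
step 3: stack=$ <F> v  input=v u v u u $  — match v
step 4: stack=$ <F>  input=u v u u $  — expand <F> ::= u <S> <C> u
step 5: stack=$ u <C> <S> u  input=u v u u $  — match u
step 6: stack=$ u <C> <S>  input=v u u $  — expand <S> ::= epsilon
step 7: stack=$ u <C>  input=v u u $  — expand <C> ::= v u
step 8: stack=$ u u v  input=v u u $  — match v
step 9: stack=$ u u  input=u u $  — match u
Stack after step 9: $ u (top = u).

u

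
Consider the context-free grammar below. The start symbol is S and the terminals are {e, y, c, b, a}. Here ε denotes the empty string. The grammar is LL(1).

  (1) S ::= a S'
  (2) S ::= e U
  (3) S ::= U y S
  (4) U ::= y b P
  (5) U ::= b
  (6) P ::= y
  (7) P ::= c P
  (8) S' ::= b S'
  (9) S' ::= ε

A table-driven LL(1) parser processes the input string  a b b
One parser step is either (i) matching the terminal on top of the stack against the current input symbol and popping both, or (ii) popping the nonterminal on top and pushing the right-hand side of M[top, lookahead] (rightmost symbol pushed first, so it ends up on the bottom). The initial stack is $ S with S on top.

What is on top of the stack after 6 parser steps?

step 1: stack=$ S  input=a b b $  — expand S ::= a S'
step 2: stack=$ S' a  input=a b b $  — match a
step 3: stack=$ S'  input=b b $  — expand S' ::= b S'
step 4: stack=$ S' b  input=b b $  — match b
step 5: stack=$ S'  input=b $  — expand S' ::= b S'
step 6: stack=$ S' b  input=b $  — match b
Stack after step 6: $ S' (top = S').

S'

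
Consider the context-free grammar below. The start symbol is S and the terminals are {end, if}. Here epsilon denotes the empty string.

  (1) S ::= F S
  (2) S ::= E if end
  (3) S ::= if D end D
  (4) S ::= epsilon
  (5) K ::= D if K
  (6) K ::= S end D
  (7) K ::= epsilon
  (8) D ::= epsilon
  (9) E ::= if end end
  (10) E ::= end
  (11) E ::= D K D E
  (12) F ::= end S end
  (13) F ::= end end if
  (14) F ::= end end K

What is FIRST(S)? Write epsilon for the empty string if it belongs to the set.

FIRST(D): from D::=epsilon we get {epsilon}. So FIRST(D) = {epsilon}.
FIRST(F): from F::=end S end we get {end}; from F::=end end if we get {end}; from F::=end end K we get {end}. So FIRST(F) = {end}.
FIRST(S): from S::=F S we get {end}; from S::=E if end we get {end, if}; from S::=if D end D we get {if}; from S::=epsilon we get {epsilon}. So FIRST(S) = {epsilon, end, if}.
FIRST(K): from K::=D if K we get {if}; from K::=S end D we get {end, if}; from K::=epsilon we get {epsilon}. So FIRST(K) = {epsilon, end, if}.
FIRST(E): from E::=if end end we get {if}; from E::=end we get {end}; from E::=D K D E we get {end, if}. So FIRST(E) = {end, if}.

{epsilon, end, if}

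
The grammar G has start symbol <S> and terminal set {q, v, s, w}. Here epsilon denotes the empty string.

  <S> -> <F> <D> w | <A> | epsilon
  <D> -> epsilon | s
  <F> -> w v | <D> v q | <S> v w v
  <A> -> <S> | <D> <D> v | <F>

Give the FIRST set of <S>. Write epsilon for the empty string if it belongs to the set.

{epsilon, s, v, w}

FIRST(<D>) = {epsilon, s}
FIRST(<S>) = {epsilon, s, v, w}  (via <F> <D> w, <A>)
FIRST(<F>) = {s, v, w}  (via <D> v q, <S> v w v)
FIRST(<A>) = {epsilon, s, v, w}  (via <S>, <D> <D> v, <F>)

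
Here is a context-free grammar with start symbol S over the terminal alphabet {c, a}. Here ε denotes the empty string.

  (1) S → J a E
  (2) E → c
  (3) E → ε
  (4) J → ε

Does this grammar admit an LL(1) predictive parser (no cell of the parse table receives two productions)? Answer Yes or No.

FIRST(S) = {a}
FIRST(E) = {ε, c}
FIRST(J) = {ε}
FOLLOW(S) = {$}
FOLLOW(E) = {$}
FOLLOW(J) = {a}
Each cell of M receives at most one production.

Yes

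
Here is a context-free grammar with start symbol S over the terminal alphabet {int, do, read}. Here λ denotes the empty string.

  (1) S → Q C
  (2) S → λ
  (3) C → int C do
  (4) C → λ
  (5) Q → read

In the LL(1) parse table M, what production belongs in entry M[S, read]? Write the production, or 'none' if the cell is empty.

FIRST(C) = {λ, int}
FIRST(Q) = {read}
FIRST(S) = {λ, read}  (via Q C)
FOLLOW(S) includes $ since S is the start symbol.
FOLLOW(S): S appears on no right-hand side. Thus FOLLOW(S) = {$}.
For S → Q C: FIRST(Q C) = {read}, so it goes in M[S, t] for t ∈ {read}.
For S → λ: FIRST(λ) = {λ}, so it goes in M[S, t] for t ∈ {}; since λ ∈ FIRST, also for every t ∈ FOLLOW(S) = {$}.

S → Q C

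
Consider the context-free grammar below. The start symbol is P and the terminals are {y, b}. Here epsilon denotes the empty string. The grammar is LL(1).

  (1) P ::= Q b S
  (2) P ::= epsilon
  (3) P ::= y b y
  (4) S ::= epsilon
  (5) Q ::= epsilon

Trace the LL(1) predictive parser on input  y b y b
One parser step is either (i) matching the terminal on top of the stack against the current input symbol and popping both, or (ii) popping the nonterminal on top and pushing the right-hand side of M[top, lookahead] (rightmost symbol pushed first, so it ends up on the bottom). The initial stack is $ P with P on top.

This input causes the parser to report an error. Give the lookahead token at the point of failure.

b

step 1: stack=$ P  input=y b y b $  — expand P ::= y b y
step 2: stack=$ y b y  input=y b y b $  — match y
step 3: stack=$ y b  input=b y b $  — match b
step 4: stack=$ y  input=y b $  — match y
step 5: stack=$  input=b $  — error: stack empty but input remains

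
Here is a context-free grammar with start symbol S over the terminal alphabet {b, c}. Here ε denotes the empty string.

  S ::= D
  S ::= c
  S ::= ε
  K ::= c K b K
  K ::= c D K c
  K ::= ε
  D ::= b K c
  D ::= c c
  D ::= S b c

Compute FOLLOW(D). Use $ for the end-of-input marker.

{$, b, c}

FIRST(K): from K::=c K b K we get {c}; from K::=c D K c we get {c}; from K::=ε we get {ε}. So FIRST(K) = {ε, c}.
FIRST(S): from S::=D we get {b, c}; from S::=c we get {c}; from S::=ε we get {ε}. So FIRST(S) = {ε, b, c}.
FIRST(D): from D::=b K c we get {b}; from D::=c c we get {c}; from D::=S b c we get {b, c}. So FIRST(D) = {b, c}.
FOLLOW(S) includes $ since S is the start symbol.
FOLLOW(S): in D::=S b c, S is followed by b c with FIRST {b}. Thus FOLLOW(S) = {$, b}.
FOLLOW(K): in K::=c K b K (occurrence 1), K is followed by b K with FIRST {b}; in K::=c K b K (occurrence 2), the suffix after K is empty (adds nothing new); in K::=c D K c, K is followed by c with FIRST {c}; in D::=b K c, K is followed by c with FIRST {c}. Thus FOLLOW(K) = {b, c}.
FOLLOW(D): in S::=D, the suffix after D is empty, so FOLLOW(D) ⊇ FOLLOW(S) = {$, b}; in K::=c D K c, D is followed by K c with FIRST {c}. Thus FOLLOW(D) = {$, b, c}.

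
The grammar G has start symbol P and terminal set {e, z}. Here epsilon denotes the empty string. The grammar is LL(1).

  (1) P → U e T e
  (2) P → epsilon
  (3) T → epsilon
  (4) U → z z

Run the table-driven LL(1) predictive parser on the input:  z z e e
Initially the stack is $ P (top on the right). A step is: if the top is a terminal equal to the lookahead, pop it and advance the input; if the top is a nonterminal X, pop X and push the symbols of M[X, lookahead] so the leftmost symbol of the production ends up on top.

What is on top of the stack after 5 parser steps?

     Stack        Input      Action
  1  $ P          z z e e $  expand P → U e T e
  2  $ e T e U    z z e e $  expand U → z z
  3  $ e T e z z  z z e e $  match z
  4  $ e T e z    z e e $    match z
  5  $ e T e      e e $      match e
Stack after step 5: $ e T (top = T).

T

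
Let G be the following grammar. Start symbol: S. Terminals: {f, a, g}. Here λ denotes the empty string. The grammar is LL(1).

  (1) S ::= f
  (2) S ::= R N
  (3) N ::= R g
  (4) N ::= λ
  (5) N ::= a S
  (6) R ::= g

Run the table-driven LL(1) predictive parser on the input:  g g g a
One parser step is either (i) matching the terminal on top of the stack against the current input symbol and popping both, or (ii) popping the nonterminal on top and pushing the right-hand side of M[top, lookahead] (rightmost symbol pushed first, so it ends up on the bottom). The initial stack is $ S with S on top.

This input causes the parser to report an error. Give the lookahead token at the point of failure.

a

     Stack  Input      Action
  1  $ S    g g g a $  expand S ::= R N
  2  $ N R  g g g a $  expand R ::= g
  3  $ N g  g g g a $  match g
  4  $ N    g g a $    expand N ::= R g
  5  $ g R  g g a $    expand R ::= g
  6  $ g g  g g a $    match g
  7  $ g    g a $      match g
  8  $      a $        error: stack empty but input remains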